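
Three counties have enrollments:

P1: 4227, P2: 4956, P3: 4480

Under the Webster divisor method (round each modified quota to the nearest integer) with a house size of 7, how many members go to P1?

Standard divisor 13663/7 ≈ 1951.857; standard quotas: P1 2.166, P2 2.539, P3 2.295.
Rounding to the nearest integer gives P1 2, P2 3, P3 2 — total 7, matching the house size, so no adjustment is needed.
P1 receives 2.

2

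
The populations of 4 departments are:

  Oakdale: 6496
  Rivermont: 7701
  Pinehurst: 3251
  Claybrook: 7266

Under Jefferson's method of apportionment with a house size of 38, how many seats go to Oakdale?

10

Standard divisor 24714/38 ≈ 650.368; standard quotas: Oakdale 9.988, Rivermont 11.841, Pinehurst 4.999, Claybrook 11.172.
Rounding down gives 9, 11, 4, 11 = 35 seats, so the divisor must be adjusted.
With modified divisor 620: modified quotas Oakdale 10.477, Rivermont 12.421, Pinehurst 5.244, Claybrook 11.719.
Rounding down: Oakdale 10, Rivermont 12, Pinehurst 5, Claybrook 11 (total 38).
Oakdale receives 10.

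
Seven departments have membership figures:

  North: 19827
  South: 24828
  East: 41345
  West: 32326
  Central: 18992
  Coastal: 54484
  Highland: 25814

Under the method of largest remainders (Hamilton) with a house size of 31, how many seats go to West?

4

Standard divisor: 217616 ÷ 31 ≈ 7019.871.
Standard quotas: North 2.8244, South 3.5368, East 5.8897, West 4.6049, Central 2.7055, Coastal 7.7614, Highland 3.6773.
Lower quotas: North 2, South 3, East 5, West 4, Central 2, Coastal 7, Highland 3 (sum 26, leaving 5 seats).
Remainders in descending order: East 0.8897, North 0.8244, Coastal 0.7614, Central 0.7055, Highland 0.6773, West 0.6049, South 0.5368.
The surplus seats go to East, North, Coastal, Central, Highland.
West receives 4.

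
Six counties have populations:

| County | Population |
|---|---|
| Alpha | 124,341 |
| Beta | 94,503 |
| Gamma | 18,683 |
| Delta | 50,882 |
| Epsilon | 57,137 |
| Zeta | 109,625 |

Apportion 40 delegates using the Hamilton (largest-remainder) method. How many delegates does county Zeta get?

The standard divisor is 455171/40 ≈ 11379.275.
Standard quotas: Alpha 10.9270, Beta 8.3048, Gamma 1.6418, Delta 4.4715, Epsilon 5.0211, Zeta 9.6337.
Lower quotas: Alpha 10, Beta 8, Gamma 1, Delta 4, Epsilon 5, Zeta 9 (sum 37, leaving 3 seats).
Remainders in descending order: Alpha 0.9270, Gamma 0.6418, Zeta 0.6337, Delta 0.4715, Beta 0.3048, Epsilon 0.0211.
Largest remainders: Alpha, Gamma, Zeta receive the extra seats.
Zeta receives 10.

10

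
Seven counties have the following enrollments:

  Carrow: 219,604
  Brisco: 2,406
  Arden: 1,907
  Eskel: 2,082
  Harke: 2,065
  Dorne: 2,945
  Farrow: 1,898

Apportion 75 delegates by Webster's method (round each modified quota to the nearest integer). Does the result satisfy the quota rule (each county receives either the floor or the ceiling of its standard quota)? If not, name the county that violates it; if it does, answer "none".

Carrow

Standard quotas: Carrow 70.716, Brisco 0.775, Arden 0.614, Eskel 0.670, Harke 0.665, Dorne 0.948, Farrow 0.611.
Webster allocation: Carrow 69, Brisco 1, Arden 1, Eskel 1, Harke 1, Dorne 1, Farrow 1.
Carrow has quota 70.716 (lower 70, upper 71) but receives 69 — outside the quota interval.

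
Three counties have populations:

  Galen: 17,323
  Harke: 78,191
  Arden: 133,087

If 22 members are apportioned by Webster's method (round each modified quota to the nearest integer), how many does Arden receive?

Standard divisor 228601/22 ≈ 10390.955; standard quotas: Galen 1.667, Harke 7.525, Arden 12.808.
Rounding to the nearest integer gives 2, 8, 13 = 23 seats, so the divisor must be adjusted.
With modified divisor 10500: modified quotas Galen 1.650, Harke 7.447, Arden 12.675.
Rounding to the nearest integer: Galen 2, Harke 7, Arden 13 (total 22).
Arden receives 13.

13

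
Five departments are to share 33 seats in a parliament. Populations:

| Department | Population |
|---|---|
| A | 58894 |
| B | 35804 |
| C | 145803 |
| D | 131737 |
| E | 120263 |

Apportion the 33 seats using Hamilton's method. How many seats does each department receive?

A 4; B 2; C 10; D 9; E 8

Total 492501; standard divisor 492501/33 ≈ 14924.273.
Standard quotas: A 3.9462, B 2.3990, C 9.7695, D 8.8270, E 8.0582.
Lower quotas: A 3, B 2, C 9, D 8, E 8 (sum 30, leaving 3 seats).
Remainders in descending order: A 0.9462, D 0.8270, C 0.7695, B 0.3990, E 0.0582.
Largest remainders: A, D, C receive the extra seats.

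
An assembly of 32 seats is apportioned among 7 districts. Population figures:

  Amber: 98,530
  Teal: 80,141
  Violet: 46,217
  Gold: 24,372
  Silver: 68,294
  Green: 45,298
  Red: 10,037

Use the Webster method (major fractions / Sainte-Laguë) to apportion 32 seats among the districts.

Amber=8; Teal=7; Violet=4; Gold=2; Silver=6; Green=4; Red=1

Standard divisor 372889/32 ≈ 11652.781; standard quotas: Amber 8.455, Teal 6.877, Violet 3.966, Gold 2.092, Silver 5.861, Green 3.887, Red 0.861.
Rounding to the nearest integer gives Amber 8, Teal 7, Violet 4, Gold 2, Silver 6, Green 4, Red 1 — total 32, matching the house size, so no adjustment is needed.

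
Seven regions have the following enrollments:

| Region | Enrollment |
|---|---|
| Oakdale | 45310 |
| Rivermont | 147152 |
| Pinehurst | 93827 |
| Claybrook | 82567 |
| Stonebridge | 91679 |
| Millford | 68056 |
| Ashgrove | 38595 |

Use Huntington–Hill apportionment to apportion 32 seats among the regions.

With divisor 17902: modified quotas Oakdale 2.531, Rivermont 8.220, Pinehurst 5.241, Claybrook 4.612, Stonebridge 5.121, Millford 3.802, Ashgrove 2.156.
Geometric-mean thresholds: Oakdale √(2·3)=2.449, Rivermont √(8·9)=8.485, Pinehurst √(5·6)=5.477, Claybrook √(4·5)=4.472, Stonebridge √(5·6)=5.477, Millford √(3·4)=3.464, Ashgrove √(2·3)=2.449.
Each quota rounded against its threshold gives Oakdale 3, Rivermont 8, Pinehurst 5, Claybrook 5, Stonebridge 5, Millford 4, Ashgrove 2 (total 32).

Oakdale 3, Rivermont 8, Pinehurst 5, Claybrook 5, Stonebridge 5, Millford 4, Ashgrove 2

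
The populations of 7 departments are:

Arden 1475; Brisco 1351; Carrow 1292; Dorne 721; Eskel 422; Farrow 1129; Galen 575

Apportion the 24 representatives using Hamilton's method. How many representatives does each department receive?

Standard divisor: 6965 ÷ 24 ≈ 290.208.
Standard quotas: Arden 5.083, Brisco 4.655, Carrow 4.452, Dorne 2.484, Eskel 1.454, Farrow 3.890, Galen 1.981.
Lower quotas: Arden 5, Brisco 4, Carrow 4, Dorne 2, Eskel 1, Farrow 3, Galen 1 (sum 20, leaving 4 seats).
Remainders in descending order: Galen 0.981, Farrow 0.890, Brisco 0.655, Dorne 0.484, Eskel 0.454, Carrow 0.452, Arden 0.083.
The surplus seats go to Galen, Farrow, Brisco, Dorne.

Arden: 5, Brisco: 5, Carrow: 4, Dorne: 3, Eskel: 1, Farrow: 4, Galen: 2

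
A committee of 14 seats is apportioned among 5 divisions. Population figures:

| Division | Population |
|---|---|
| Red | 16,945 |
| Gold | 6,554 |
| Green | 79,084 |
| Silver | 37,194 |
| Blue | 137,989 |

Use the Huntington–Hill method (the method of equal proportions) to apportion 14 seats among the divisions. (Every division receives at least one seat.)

With divisor 22061: modified quotas Red 0.768, Gold 0.297, Green 3.585, Silver 1.686, Blue 6.255.
Geometric-mean thresholds: Red (min 1), Gold (min 1), Green √(3·4)=3.464, Silver √(1·2)=1.414, Blue √(6·7)=6.481.
Each quota rounded against its threshold gives Red 1, Gold 1, Green 4, Silver 2, Blue 6 (total 14).

Red: 1, Gold: 1, Green: 4, Silver: 2, Blue: 6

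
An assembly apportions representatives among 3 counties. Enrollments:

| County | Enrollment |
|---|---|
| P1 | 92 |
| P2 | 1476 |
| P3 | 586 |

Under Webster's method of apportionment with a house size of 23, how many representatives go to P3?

Standard divisor 2154/23 ≈ 93.652; standard quotas: P1 0.982, P2 15.760, P3 6.257.
Rounding to the nearest integer gives P1 1, P2 16, P3 6 — total 23, matching the house size, so no adjustment is needed.
P3 receives 6.

6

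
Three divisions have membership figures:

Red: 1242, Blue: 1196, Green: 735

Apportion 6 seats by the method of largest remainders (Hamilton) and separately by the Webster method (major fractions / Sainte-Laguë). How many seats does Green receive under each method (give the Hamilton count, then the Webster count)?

2 and 1

Hamilton: Red 2, Blue 2, Green 2.
Webster: Red 3, Blue 2, Green 1.
Green gets 2 under Hamilton and 1 under Webster.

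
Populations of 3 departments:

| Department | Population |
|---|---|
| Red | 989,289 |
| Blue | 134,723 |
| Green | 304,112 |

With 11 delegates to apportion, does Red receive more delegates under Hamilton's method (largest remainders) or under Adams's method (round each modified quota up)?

Hamilton

Hamilton: Red 8, Blue 1, Green 2.
Adams: Red 7, Blue 1, Green 3.
Red gets 8 under Hamilton and 7 under Adams.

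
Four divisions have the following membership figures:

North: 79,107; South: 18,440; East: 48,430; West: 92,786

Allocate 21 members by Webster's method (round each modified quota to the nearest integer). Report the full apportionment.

North=7; South=2; East=4; West=8

Standard divisor 238763/21 ≈ 11369.667; standard quotas: North 6.958, South 1.622, East 4.260, West 8.161.
Rounding to the nearest integer gives North 7, South 2, East 4, West 8 — total 21, matching the house size, so no adjustment is needed.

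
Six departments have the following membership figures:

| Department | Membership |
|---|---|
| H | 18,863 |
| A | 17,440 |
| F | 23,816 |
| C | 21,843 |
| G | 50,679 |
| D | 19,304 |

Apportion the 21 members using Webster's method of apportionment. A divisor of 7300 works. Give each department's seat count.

H 3, A 2, F 3, C 3, G 7, D 3

With modified divisor 7300: modified quotas H 2.584, A 2.389, F 3.262, C 2.992, G 6.942, D 2.644.
Rounding to the nearest integer: H 3, A 2, F 3, C 3, G 7, D 3 (total 21).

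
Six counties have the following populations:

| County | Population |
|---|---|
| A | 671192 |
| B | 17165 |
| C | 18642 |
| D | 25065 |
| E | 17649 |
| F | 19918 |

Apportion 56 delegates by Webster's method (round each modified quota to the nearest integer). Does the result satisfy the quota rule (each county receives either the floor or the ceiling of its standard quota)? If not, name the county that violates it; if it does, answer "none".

A

Standard quotas: A 48.837, B 1.249, C 1.356, D 1.824, E 1.284, F 1.449.
Webster allocation: A 50, B 1, C 1, D 2, E 1, F 1.
A has quota 48.837 (lower 48, upper 49) but receives 50 — outside the quota interval.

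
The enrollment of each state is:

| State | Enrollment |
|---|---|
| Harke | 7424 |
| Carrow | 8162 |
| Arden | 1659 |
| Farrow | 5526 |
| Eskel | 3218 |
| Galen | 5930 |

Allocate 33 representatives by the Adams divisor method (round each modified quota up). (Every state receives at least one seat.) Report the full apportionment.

Standard divisor 31919/33 ≈ 967.242; standard quotas: Harke 7.675, Carrow 8.438, Arden 1.715, Farrow 5.713, Eskel 3.327, Galen 6.131.
Rounding up gives 8, 9, 2, 6, 4, 7 = 36 seats, so the divisor must be adjusted.
With modified divisor 1064.2: modified quotas Harke 6.976, Carrow 7.670, Arden 1.559, Farrow 5.193, Eskel 3.024, Galen 5.572.
Rounding up: Harke 7, Carrow 8, Arden 2, Farrow 6, Eskel 4, Galen 6 (total 33).

Harke 7, Carrow 8, Arden 2, Farrow 6, Eskel 4, Galen 6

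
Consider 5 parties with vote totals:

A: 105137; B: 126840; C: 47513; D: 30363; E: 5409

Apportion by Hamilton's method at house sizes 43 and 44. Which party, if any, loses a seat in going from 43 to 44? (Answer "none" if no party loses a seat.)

C

At 43 seats: A 14, B 17, C 7, D 4, E 1.
At 44 seats: A 15, B 18, C 6, D 4, E 1.
C drops from 7 to 6.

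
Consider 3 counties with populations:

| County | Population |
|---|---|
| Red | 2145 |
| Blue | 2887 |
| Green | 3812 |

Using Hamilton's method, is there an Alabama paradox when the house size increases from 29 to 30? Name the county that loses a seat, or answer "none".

At 29 seats: Red 7, Blue 9, Green 13.
At 30 seats: Red 7, Blue 10, Green 13.
No county's allocation decreased.

none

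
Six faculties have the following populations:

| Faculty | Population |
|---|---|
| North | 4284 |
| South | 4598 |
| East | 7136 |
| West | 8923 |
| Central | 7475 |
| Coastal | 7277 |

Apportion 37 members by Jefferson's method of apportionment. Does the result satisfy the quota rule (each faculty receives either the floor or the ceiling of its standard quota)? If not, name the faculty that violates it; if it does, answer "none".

none

Standard quotas: North 3.993, South 4.286, East 6.652, West 8.318, Central 6.968, Coastal 6.783.
Jefferson allocation: North 4, South 4, East 7, West 8, Central 7, Coastal 7.
Every allocation lies between the lower and upper quota.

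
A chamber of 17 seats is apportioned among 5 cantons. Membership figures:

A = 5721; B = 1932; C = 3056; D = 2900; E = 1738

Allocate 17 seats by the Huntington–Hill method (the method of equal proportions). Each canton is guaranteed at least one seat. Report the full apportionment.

With divisor 882.5: modified quotas A 6.483, B 2.189, C 3.463, D 3.286, E 1.969.
Geometric-mean thresholds: A √(6·7)=6.481, B √(2·3)=2.449, C √(3·4)=3.464, D √(3·4)=3.464, E √(1·2)=1.414.
Each quota rounded against its threshold gives A 7, B 2, C 3, D 3, E 2 (total 17).

A 7, B 2, C 3, D 3, E 2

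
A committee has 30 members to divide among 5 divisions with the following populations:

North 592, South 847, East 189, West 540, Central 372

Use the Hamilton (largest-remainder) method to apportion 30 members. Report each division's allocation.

North=7, South=10, East=2, West=6, Central=5

The standard divisor is 2540/30 ≈ 84.667.
Standard quotas: North 6.992, South 10.004, East 2.232, West 6.378, Central 4.394.
Lower quotas: North 6, South 10, East 2, West 6, Central 4 (sum 28, leaving 2 seats).
Remainders in descending order: North 0.992, Central 0.394, West 0.378, East 0.232, South 0.004.
The surplus seats go to North, Central.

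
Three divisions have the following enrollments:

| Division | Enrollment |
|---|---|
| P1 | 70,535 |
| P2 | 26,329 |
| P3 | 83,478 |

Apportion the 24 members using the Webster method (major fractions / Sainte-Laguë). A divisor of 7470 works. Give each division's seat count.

P1=9, P2=4, P3=11

With modified divisor 7470: modified quotas P1 9.442, P2 3.525, P3 11.175.
Rounding to the nearest integer: P1 9, P2 4, P3 11 (total 24).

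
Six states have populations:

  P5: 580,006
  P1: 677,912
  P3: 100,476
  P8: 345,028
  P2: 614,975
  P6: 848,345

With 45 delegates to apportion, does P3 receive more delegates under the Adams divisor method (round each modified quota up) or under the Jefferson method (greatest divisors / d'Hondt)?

Adams: P5 8, P1 9, P3 2, P8 5, P2 9, P6 12.
Jefferson: P5 8, P1 10, P3 1, P8 5, P2 9, P6 12.
P3 gets 2 under Adams and 1 under Jefferson.

Adams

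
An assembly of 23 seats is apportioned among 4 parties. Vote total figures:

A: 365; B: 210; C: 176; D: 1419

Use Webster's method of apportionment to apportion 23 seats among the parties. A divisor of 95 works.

A=4, B=2, C=2, D=15

With modified divisor 95: modified quotas A 3.842, B 2.211, C 1.853, D 14.937.
Rounding to the nearest integer: A 4, B 2, C 2, D 15 (total 23).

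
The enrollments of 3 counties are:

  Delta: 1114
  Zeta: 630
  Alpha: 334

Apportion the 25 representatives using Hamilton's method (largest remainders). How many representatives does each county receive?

Delta 13, Zeta 8, Alpha 4

Standard divisor: 2078 ÷ 25 ≈ 83.12.
Standard quotas: Delta 13.402, Zeta 7.579, Alpha 4.018.
Lower quotas: Delta 13, Zeta 7, Alpha 4 (sum 24, leaving 1 seat).
Remainders in descending order: Zeta 0.579, Delta 0.402, Alpha 0.018.
The surplus seat goes to Zeta.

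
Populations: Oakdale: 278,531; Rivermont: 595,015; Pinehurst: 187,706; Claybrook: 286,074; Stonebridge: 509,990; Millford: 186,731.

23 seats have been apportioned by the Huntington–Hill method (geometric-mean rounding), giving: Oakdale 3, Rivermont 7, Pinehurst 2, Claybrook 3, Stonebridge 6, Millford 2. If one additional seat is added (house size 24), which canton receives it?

Claybrook

Priority for the next seat is population ÷ (√(s·(s+1))).
Priorities: Oakdale 80404.974, Rivermont 79512.224, Pinehurst 76630.654, Claybrook 82582.450, Stonebridge 78693.165, Millford 76232.612.
Highest priority: Claybrook.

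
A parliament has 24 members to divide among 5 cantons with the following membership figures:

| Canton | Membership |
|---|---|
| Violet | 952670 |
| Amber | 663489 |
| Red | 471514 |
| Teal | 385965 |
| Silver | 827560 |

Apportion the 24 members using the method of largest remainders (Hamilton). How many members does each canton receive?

Violet 7, Amber 5, Red 3, Teal 3, Silver 6

The standard divisor is 3301198/24 ≈ 137549.917.
Standard quotas: Violet 6.9260, Amber 4.8236, Red 3.4279, Teal 2.8060, Silver 6.0164.
Lower quotas: Violet 6, Amber 4, Red 3, Teal 2, Silver 6 (sum 21, leaving 3 seats).
Remainders in descending order: Violet 0.9260, Amber 0.8236, Teal 0.8060, Red 0.4279, Silver 0.0164.
Largest remainders: Violet, Amber, Teal receive the extra seats.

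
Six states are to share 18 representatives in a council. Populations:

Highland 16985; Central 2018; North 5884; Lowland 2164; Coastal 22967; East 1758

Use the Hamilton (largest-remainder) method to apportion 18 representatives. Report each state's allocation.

Total 51776; standard divisor 51776/18 ≈ 2876.444.
Standard quotas: Highland 5.9049, Central 0.7016, North 2.0456, Lowland 0.7523, Coastal 7.9845, East 0.6112.
Lower quotas: Highland 5, Central 0, North 2, Lowland 0, Coastal 7, East 0 (sum 14, leaving 4 seats).
Remainders in descending order: Coastal 0.9845, Highland 0.9049, Lowland 0.7523, Central 0.7016, East 0.6112, North 0.0456.
Largest remainders: Coastal, Highland, Lowland, Central receive the extra seats.

Highland 6; Central 1; North 2; Lowland 1; Coastal 8; East 0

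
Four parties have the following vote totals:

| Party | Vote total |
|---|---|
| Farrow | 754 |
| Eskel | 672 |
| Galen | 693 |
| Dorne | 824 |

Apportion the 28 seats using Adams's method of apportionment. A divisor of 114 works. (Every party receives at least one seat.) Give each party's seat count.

With modified divisor 114: modified quotas Farrow 6.614, Eskel 5.895, Galen 6.079, Dorne 7.228.
Rounding up: Farrow 7, Eskel 6, Galen 7, Dorne 8 (total 28).

Farrow=7, Eskel=6, Galen=7, Dorne=8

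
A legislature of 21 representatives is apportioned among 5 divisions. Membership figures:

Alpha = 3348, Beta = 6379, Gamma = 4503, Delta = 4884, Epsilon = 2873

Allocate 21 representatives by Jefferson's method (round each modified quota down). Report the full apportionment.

Standard divisor 21987/21 ≈ 1047; standard quotas: Alpha 3.198, Beta 6.093, Gamma 4.301, Delta 4.665, Epsilon 2.744.
Rounding down gives 3, 6, 4, 4, 2 = 19 seats, so the divisor must be adjusted.
With modified divisor 930: modified quotas Alpha 3.600, Beta 6.859, Gamma 4.842, Delta 5.252, Epsilon 3.089.
Rounding down: Alpha 3, Beta 6, Gamma 4, Delta 5, Epsilon 3 (total 21).

Alpha 3; Beta 6; Gamma 4; Delta 5; Epsilon 3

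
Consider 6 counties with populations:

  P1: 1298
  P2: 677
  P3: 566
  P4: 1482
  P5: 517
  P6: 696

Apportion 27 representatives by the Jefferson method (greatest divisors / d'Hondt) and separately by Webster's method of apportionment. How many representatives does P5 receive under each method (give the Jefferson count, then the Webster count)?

Jefferson: P1 7, P2 3, P3 3, P4 8, P5 2, P6 4.
Webster: P1 7, P2 3, P3 3, P4 7, P5 3, P6 4.
P5 gets 2 under Jefferson and 3 under Webster.

2 and 3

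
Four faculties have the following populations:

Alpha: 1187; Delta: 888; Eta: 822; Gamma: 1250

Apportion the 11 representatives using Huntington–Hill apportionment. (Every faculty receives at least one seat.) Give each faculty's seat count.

With divisor 362: modified quotas Alpha 3.279, Delta 2.453, Eta 2.271, Gamma 3.453.
Geometric-mean thresholds: Alpha √(3·4)=3.464, Delta √(2·3)=2.449, Eta √(2·3)=2.449, Gamma √(3·4)=3.464.
Each quota rounded against its threshold gives Alpha 3, Delta 3, Eta 2, Gamma 3 (total 11).

Alpha: 3; Delta: 3; Eta: 2; Gamma: 3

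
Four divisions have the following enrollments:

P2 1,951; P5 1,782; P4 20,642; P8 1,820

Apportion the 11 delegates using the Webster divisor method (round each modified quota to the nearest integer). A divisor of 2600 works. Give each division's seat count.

With modified divisor 2600: modified quotas P2 0.750, P5 0.685, P4 7.939, P8 0.700.
Rounding to the nearest integer: P2 1, P5 1, P4 8, P8 1 (total 11).

P2 1, P5 1, P4 8, P8 1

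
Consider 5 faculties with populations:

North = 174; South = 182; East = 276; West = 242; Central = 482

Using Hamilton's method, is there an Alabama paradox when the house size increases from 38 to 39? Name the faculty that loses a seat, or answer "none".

none

At 38 seats: North 5, South 5, East 8, West 7, Central 13.
At 39 seats: North 5, South 5, East 8, West 7, Central 14.
No faculty's allocation decreased.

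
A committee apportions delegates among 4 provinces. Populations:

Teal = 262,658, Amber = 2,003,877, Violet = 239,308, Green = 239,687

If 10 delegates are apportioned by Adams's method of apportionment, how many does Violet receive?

Standard divisor 2745530/10 ≈ 274553; standard quotas: Teal 0.957, Amber 7.299, Violet 0.872, Green 0.873.
Rounding up gives 1, 8, 1, 1 = 11 seats, so the divisor must be adjusted.
With modified divisor 310100: modified quotas Teal 0.847, Amber 6.462, Violet 0.772, Green 0.773.
Rounding up: Teal 1, Amber 7, Violet 1, Green 1 (total 10).
Violet receives 1.

1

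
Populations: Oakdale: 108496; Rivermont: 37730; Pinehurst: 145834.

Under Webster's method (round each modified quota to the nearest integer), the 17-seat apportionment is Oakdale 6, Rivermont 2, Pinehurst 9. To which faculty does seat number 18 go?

Priority for the next seat is population ÷ (current seats + 0.5).
Priorities: Oakdale 16691.692, Rivermont 15092.000, Pinehurst 15350.947.
Highest priority: Oakdale.

Oakdale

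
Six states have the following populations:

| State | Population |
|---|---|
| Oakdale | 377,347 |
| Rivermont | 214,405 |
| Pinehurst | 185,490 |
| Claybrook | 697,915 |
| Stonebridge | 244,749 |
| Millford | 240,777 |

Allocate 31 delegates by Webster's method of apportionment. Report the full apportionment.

Oakdale 6, Rivermont 3, Pinehurst 3, Claybrook 11, Stonebridge 4, Millford 4

Standard divisor 1960683/31 ≈ 63247.839; standard quotas: Oakdale 5.966, Rivermont 3.390, Pinehurst 2.933, Claybrook 11.035, Stonebridge 3.870, Millford 3.807.
Rounding to the nearest integer gives Oakdale 6, Rivermont 3, Pinehurst 3, Claybrook 11, Stonebridge 4, Millford 4 — total 31, matching the house size, so no adjustment is needed.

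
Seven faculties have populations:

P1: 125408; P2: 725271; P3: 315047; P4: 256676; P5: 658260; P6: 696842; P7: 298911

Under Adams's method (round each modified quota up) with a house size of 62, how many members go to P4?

5

Standard divisor 3076415/62 ≈ 49619.597; standard quotas: P1 2.527, P2 14.617, P3 6.349, P4 5.173, P5 13.266, P6 14.044, P7 6.024.
Rounding up gives 3, 15, 7, 6, 14, 15, 7 = 67 seats, so the divisor must be adjusted.
With modified divisor 52200: modified quotas P1 2.402, P2 13.894, P3 6.035, P4 4.917, P5 12.610, P6 13.349, P7 5.726.
Rounding up: P1 3, P2 14, P3 7, P4 5, P5 13, P6 14, P7 6 (total 62).
P4 receives 5.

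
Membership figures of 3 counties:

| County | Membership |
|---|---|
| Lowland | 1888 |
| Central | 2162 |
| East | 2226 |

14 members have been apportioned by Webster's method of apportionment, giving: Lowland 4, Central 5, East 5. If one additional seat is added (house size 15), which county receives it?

Lowland

Priority for the next seat is population ÷ (current seats + 0.5).
Priorities: Lowland 419.556, Central 393.091, East 404.727.
Highest priority: Lowland.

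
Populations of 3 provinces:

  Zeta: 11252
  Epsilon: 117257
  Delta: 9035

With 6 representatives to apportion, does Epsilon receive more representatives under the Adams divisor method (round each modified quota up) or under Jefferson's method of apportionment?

Adams: Zeta 1, Epsilon 4, Delta 1.
Jefferson: Zeta 0, Epsilon 6, Delta 0.
Epsilon gets 4 under Adams and 6 under Jefferson.

Jefferson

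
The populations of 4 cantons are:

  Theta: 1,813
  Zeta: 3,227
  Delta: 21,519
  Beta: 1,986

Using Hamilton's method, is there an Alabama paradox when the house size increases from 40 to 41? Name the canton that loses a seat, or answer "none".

Theta

At 40 seats: Theta 3, Zeta 4, Delta 30, Beta 3.
At 41 seats: Theta 2, Zeta 5, Delta 31, Beta 3.
Theta drops from 3 to 2.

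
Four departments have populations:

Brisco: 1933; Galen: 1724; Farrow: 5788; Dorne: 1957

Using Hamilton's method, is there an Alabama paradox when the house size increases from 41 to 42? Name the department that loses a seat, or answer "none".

At 41 seats: Brisco 7, Galen 6, Farrow 21, Dorne 7.
At 42 seats: Brisco 7, Galen 7, Farrow 21, Dorne 7.
No department's allocation decreased.

none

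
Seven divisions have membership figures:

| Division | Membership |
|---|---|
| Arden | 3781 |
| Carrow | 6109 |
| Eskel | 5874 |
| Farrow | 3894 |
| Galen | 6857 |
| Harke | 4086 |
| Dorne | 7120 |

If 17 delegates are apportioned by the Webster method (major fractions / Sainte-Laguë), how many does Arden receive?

Standard divisor 37721/17 ≈ 2218.882; standard quotas: Arden 1.704, Carrow 2.753, Eskel 2.647, Farrow 1.755, Galen 3.090, Harke 1.841, Dorne 3.209.
Rounding to the nearest integer gives 2, 3, 3, 2, 3, 2, 3 = 18 seats, so the divisor must be adjusted.
With modified divisor 2400: modified quotas Arden 1.575, Carrow 2.545, Eskel 2.447, Farrow 1.623, Galen 2.857, Harke 1.702, Dorne 2.967.
Rounding to the nearest integer: Arden 2, Carrow 3, Eskel 2, Farrow 2, Galen 3, Harke 2, Dorne 3 (total 17).
Arden receives 2.

2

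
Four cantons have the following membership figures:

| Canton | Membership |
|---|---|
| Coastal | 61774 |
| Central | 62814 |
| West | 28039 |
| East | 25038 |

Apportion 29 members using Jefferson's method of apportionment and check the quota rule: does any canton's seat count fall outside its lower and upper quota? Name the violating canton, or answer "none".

Standard quotas: Coastal 10.083, Central 10.253, West 4.577, East 4.087.
Jefferson allocation: Coastal 10, Central 11, West 4, East 4.
Every allocation lies between the lower and upper quota.

none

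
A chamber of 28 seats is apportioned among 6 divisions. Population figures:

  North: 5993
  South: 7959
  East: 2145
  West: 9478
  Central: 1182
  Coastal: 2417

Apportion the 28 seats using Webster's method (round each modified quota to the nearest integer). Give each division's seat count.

North: 6, South: 8, East: 2, West: 9, Central: 1, Coastal: 2

Standard divisor 29174/28 ≈ 1041.929; standard quotas: North 5.752, South 7.639, East 2.059, West 9.097, Central 1.134, Coastal 2.320.
Rounding to the nearest integer gives North 6, South 8, East 2, West 9, Central 1, Coastal 2 — total 28, matching the house size, so no adjustment is needed.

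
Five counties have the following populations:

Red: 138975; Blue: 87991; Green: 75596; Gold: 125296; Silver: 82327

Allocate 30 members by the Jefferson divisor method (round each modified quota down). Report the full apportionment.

Standard divisor 510185/30 ≈ 17006.167; standard quotas: Red 8.172, Blue 5.174, Green 4.445, Gold 7.368, Silver 4.841.
Rounding down gives 8, 5, 4, 7, 4 = 28 seats, so the divisor must be adjusted.
With modified divisor 15600: modified quotas Red 8.909, Blue 5.640, Green 4.846, Gold 8.032, Silver 5.277.
Rounding down: Red 8, Blue 5, Green 4, Gold 8, Silver 5 (total 30).

Red=8, Blue=5, Green=4, Gold=8, Silver=5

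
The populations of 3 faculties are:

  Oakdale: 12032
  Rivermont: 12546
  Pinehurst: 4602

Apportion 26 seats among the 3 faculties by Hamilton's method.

Oakdale=11; Rivermont=11; Pinehurst=4

Total 29180; standard divisor 29180/26 ≈ 1122.308.
Standard quotas: Oakdale 10.7208, Rivermont 11.1788, Pinehurst 4.1005.
Lower quotas: Oakdale 10, Rivermont 11, Pinehurst 4 (sum 25, leaving 1 seat).
Remainders in descending order: Oakdale 0.7208, Rivermont 0.1788, Pinehurst 0.1005.
The surplus seat goes to Oakdale.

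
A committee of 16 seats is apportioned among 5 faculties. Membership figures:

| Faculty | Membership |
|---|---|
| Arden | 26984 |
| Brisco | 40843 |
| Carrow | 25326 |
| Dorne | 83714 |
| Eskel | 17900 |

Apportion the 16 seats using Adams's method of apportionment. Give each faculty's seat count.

Arden 2; Brisco 3; Carrow 2; Dorne 7; Eskel 2

Standard divisor 194767/16 ≈ 12172.938; standard quotas: Arden 2.217, Brisco 3.355, Carrow 2.081, Dorne 6.877, Eskel 1.470.
Rounding up gives 3, 4, 3, 7, 2 = 19 seats, so the divisor must be adjusted.
With modified divisor 13800: modified quotas Arden 1.955, Brisco 2.960, Carrow 1.835, Dorne 6.066, Eskel 1.297.
Rounding up: Arden 2, Brisco 3, Carrow 2, Dorne 7, Eskel 2 (total 16).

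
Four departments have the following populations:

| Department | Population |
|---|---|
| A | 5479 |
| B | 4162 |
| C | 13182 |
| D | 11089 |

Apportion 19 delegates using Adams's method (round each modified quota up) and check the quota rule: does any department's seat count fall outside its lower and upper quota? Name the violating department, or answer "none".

Standard quotas: A 3.070, B 2.332, C 7.386, D 6.213.
Adams allocation: A 3, B 3, C 7, D 6.
Every allocation lies between the lower and upper quota.

none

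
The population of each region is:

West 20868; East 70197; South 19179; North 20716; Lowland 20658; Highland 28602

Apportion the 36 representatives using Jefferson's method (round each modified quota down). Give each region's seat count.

Standard divisor 180220/36 ≈ 5006.111; standard quotas: West 4.169, East 14.022, South 3.831, North 4.138, Lowland 4.127, Highland 5.713.
Rounding down gives 4, 14, 3, 4, 4, 5 = 34 seats, so the divisor must be adjusted.
With modified divisor 4700: modified quotas West 4.440, East 14.936, South 4.081, North 4.408, Lowland 4.395, Highland 6.086.
Rounding down: West 4, East 14, South 4, North 4, Lowland 4, Highland 6 (total 36).

West=4; East=14; South=4; North=4; Lowland=4; Highland=6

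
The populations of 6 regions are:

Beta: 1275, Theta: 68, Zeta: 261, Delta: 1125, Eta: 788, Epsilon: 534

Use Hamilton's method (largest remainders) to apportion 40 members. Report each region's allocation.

Total 4051; standard divisor 4051/40 ≈ 101.275.
Standard quotas: Beta 12.589, Theta 0.671, Zeta 2.577, Delta 11.108, Eta 7.781, Epsilon 5.273.
Lower quotas: Beta 12, Theta 0, Zeta 2, Delta 11, Eta 7, Epsilon 5 (sum 37, leaving 3 seats).
Remainders in descending order: Eta 0.781, Theta 0.671, Beta 0.589, Zeta 0.577, Epsilon 0.273, Delta 0.108.
The surplus seats go to Eta, Theta, Beta.

Beta: 13, Theta: 1, Zeta: 2, Delta: 11, Eta: 8, Epsilon: 5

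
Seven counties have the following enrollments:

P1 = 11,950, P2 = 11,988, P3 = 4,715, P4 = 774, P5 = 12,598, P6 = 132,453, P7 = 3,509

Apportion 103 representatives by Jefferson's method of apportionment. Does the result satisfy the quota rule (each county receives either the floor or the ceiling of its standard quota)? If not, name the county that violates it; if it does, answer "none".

Standard quotas: P1 6.915, P2 6.937, P3 2.729, P4 0.448, P5 7.290, P6 76.650, P7 2.031.
Jefferson allocation: P1 7, P2 7, P3 2, P4 0, P5 7, P6 78, P7 2.
P6 has quota 76.650 (lower 76, upper 77) but receives 78 — outside the quota interval.

P6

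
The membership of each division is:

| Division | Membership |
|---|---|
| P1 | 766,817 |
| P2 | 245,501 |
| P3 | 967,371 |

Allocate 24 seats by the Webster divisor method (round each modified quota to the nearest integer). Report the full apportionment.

P1=9, P2=3, P3=12

Standard divisor 1979689/24 ≈ 82487.042; standard quotas: P1 9.296, P2 2.976, P3 11.728.
Rounding to the nearest integer gives P1 9, P2 3, P3 12 — total 24, matching the house size, so no adjustment is needed.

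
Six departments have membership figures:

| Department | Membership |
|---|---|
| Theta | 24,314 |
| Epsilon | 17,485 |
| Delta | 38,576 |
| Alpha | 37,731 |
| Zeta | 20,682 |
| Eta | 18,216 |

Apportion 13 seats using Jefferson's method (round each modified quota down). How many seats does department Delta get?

Standard divisor 157004/13 ≈ 12077.231; standard quotas: Theta 2.013, Epsilon 1.448, Delta 3.194, Alpha 3.124, Zeta 1.712, Eta 1.508.
Rounding down gives 2, 1, 3, 3, 1, 1 = 11 seats, so the divisor must be adjusted.
With modified divisor 9500: modified quotas Theta 2.559, Epsilon 1.841, Delta 4.061, Alpha 3.972, Zeta 2.177, Eta 1.917.
Rounding down: Theta 2, Epsilon 1, Delta 4, Alpha 3, Zeta 2, Eta 1 (total 13).
Delta receives 4.

4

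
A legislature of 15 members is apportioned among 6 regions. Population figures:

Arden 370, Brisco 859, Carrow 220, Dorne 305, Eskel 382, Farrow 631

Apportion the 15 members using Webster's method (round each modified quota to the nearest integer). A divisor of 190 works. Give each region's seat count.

With modified divisor 190: modified quotas Arden 1.947, Brisco 4.521, Carrow 1.158, Dorne 1.605, Eskel 2.011, Farrow 3.321.
Rounding to the nearest integer: Arden 2, Brisco 5, Carrow 1, Dorne 2, Eskel 2, Farrow 3 (total 15).

Arden 2, Brisco 5, Carrow 1, Dorne 2, Eskel 2, Farrow 3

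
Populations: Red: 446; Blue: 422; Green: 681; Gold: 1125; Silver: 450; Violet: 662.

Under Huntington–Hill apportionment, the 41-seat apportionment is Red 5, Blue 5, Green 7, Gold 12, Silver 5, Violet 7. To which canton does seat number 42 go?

Green

Priority for the next seat is population ÷ (√(s·(s+1))).
Priorities: Red 81.428, Blue 77.046, Green 91.002, Gold 90.072, Silver 82.158, Violet 88.463.
Highest priority: Green.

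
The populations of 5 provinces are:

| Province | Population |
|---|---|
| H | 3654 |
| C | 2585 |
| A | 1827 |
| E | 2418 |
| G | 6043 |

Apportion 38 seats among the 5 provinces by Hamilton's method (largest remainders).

The standard divisor is 16527/38 ≈ 434.921.
Standard quotas: H 8.4015, C 5.9436, A 4.2008, E 5.5596, G 13.8945.
Lower quotas: H 8, C 5, A 4, E 5, G 13 (sum 35, leaving 3 seats).
Remainders in descending order: C 0.9436, G 0.8945, E 0.5596, H 0.4015, A 0.2008.
The surplus seats go to C, G, E.

H: 8; C: 6; A: 4; E: 6; G: 14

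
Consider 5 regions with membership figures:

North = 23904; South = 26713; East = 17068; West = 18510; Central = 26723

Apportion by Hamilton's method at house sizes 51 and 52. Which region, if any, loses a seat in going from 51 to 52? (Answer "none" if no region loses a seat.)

none

At 51 seats: North 11, South 12, East 8, West 8, Central 12.
At 52 seats: North 11, South 12, East 8, West 9, Central 12.
No region's allocation decreased.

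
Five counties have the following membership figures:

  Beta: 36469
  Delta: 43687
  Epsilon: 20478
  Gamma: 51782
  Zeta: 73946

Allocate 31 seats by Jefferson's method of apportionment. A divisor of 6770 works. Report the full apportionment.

With modified divisor 6770: modified quotas Beta 5.387, Delta 6.453, Epsilon 3.025, Gamma 7.649, Zeta 10.923.
Rounding down: Beta 5, Delta 6, Epsilon 3, Gamma 7, Zeta 10 (total 31).

Beta=5; Delta=6; Epsilon=3; Gamma=7; Zeta=10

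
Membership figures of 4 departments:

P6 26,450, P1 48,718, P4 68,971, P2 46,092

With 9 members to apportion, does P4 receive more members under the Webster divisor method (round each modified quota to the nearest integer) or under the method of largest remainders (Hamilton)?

Webster

Webster: P6 1, P1 2, P4 4, P2 2.
Hamilton: P6 1, P1 3, P4 3, P2 2.
P4 gets 4 under Webster and 3 under Hamilton.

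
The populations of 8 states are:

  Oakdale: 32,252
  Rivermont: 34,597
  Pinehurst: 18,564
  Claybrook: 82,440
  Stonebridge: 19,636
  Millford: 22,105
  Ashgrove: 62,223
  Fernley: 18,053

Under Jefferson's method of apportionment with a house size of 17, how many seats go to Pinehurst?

Standard divisor 289870/17 ≈ 17051.176; standard quotas: Oakdale 1.891, Rivermont 2.029, Pinehurst 1.089, Claybrook 4.835, Stonebridge 1.152, Millford 1.296, Ashgrove 3.649, Fernley 1.059.
Rounding down gives 1, 2, 1, 4, 1, 1, 3, 1 = 14 seats, so the divisor must be adjusted.
With modified divisor 14600: modified quotas Oakdale 2.209, Rivermont 2.370, Pinehurst 1.272, Claybrook 5.647, Stonebridge 1.345, Millford 1.514, Ashgrove 4.262, Fernley 1.237.
Rounding down: Oakdale 2, Rivermont 2, Pinehurst 1, Claybrook 5, Stonebridge 1, Millford 1, Ashgrove 4, Fernley 1 (total 17).
Pinehurst receives 1.

1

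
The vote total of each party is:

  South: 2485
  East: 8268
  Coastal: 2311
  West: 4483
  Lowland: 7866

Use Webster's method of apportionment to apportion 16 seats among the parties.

South: 2, East: 5, Coastal: 1, West: 3, Lowland: 5

Standard divisor 25413/16 ≈ 1588.312; standard quotas: South 1.565, East 5.206, Coastal 1.455, West 2.822, Lowland 4.952.
Rounding to the nearest integer gives South 2, East 5, Coastal 1, West 3, Lowland 5 — total 16, matching the house size, so no adjustment is needed.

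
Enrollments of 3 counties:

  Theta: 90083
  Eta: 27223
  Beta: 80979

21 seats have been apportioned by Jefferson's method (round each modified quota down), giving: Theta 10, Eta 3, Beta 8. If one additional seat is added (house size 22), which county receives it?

Priority for the next seat is population ÷ (current seats + 1).
Priorities: Theta 8189.364, Eta 6805.750, Beta 8997.667.
Highest priority: Beta.

Beta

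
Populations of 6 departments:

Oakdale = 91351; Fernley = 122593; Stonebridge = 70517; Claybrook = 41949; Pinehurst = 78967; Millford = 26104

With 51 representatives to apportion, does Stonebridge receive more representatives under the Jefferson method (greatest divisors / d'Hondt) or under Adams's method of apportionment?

Jefferson: Oakdale 11, Fernley 15, Stonebridge 8, Claybrook 5, Pinehurst 9, Millford 3.
Adams: Oakdale 11, Fernley 14, Stonebridge 9, Claybrook 5, Pinehurst 9, Millford 3.
Stonebridge gets 8 under Jefferson and 9 under Adams.

Adams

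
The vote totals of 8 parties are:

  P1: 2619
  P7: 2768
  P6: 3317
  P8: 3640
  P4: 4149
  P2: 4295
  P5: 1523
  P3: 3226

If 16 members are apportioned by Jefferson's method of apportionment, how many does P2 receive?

Standard divisor 25537/16 ≈ 1596.062; standard quotas: P1 1.641, P7 1.734, P6 2.078, P8 2.281, P4 2.600, P2 2.691, P5 0.954, P3 2.021.
Rounding down gives 1, 1, 2, 2, 2, 2, 0, 2 = 12 seats, so the divisor must be adjusted.
With modified divisor 1350: modified quotas P1 1.940, P7 2.050, P6 2.457, P8 2.696, P4 3.073, P2 3.181, P5 1.128, P3 2.390.
Rounding down: P1 1, P7 2, P6 2, P8 2, P4 3, P2 3, P5 1, P3 2 (total 16).
P2 receives 3.

3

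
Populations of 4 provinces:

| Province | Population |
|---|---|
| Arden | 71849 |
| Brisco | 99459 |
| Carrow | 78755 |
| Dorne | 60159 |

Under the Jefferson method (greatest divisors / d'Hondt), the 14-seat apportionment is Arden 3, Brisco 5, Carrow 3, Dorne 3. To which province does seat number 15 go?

Priority for the next seat is population ÷ (current seats + 1).
Priorities: Arden 17962.250, Brisco 16576.500, Carrow 19688.750, Dorne 15039.750.
Highest priority: Carrow.

Carrow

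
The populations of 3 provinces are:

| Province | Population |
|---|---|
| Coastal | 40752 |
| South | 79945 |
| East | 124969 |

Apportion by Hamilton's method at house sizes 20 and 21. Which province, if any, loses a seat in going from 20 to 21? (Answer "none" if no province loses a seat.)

At 20 seats: Coastal 3, South 7, East 10.
At 21 seats: Coastal 3, South 7, East 11.
No province's allocation decreased.

none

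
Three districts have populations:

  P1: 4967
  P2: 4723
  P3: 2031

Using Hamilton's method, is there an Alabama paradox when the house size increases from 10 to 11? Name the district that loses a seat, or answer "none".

none

At 10 seats: P1 4, P2 4, P3 2.
At 11 seats: P1 5, P2 4, P3 2.
No district's allocation decreased.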